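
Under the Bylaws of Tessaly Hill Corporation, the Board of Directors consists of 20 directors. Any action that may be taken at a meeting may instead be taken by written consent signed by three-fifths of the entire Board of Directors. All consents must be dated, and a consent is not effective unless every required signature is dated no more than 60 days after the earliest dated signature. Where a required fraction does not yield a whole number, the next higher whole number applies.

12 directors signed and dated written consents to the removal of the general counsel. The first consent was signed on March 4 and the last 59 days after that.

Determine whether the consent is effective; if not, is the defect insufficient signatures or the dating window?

Signatures required: three-fifths of 20 — 3/5 of 20 = 12, so 12 needed; 12 signed. Sufficient.
Dating window: the latest signature is 59 days after the earliest; the limit is 60 days. Within the window.

Effective — both the signature and dating-window requirements are satisfied.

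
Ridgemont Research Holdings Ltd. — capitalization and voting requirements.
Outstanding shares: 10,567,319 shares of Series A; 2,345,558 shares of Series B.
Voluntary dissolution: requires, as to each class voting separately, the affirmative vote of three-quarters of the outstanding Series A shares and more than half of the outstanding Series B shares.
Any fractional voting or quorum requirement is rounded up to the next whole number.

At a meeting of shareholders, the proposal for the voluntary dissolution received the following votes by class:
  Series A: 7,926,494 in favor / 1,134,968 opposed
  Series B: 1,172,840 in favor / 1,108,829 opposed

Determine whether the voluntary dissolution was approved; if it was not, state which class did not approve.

Series A: 3/4 of 10567319 = 7925489.25, rounded up to 7925490; 7,925,490 required, 7,926,494 in favor — approved.
Series B: a majority of 2345558 is 1172780; 1,172,780 required, 1,172,840 in favor — approved.

Approved — every class gave the required vote.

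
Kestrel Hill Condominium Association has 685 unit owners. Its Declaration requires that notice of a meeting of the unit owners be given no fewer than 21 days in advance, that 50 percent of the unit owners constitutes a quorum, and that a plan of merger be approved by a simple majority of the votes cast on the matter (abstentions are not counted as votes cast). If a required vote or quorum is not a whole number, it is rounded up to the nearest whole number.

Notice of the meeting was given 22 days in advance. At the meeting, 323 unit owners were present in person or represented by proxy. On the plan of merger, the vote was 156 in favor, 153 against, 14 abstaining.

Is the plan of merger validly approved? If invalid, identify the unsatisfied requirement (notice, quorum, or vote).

Invalid — quorum requirement not satisfied.

Notice: 22 days given; 21 required. Satisfied.
Quorum: 50% of 685 = 342.50, rounded up to 343; 323 present. Not satisfied.
Vote: requires a majority of the votes cast (323 − 14 abstaining = 309); a majority of 309 is 155, so 155 needed; 156 in favor. Satisfied.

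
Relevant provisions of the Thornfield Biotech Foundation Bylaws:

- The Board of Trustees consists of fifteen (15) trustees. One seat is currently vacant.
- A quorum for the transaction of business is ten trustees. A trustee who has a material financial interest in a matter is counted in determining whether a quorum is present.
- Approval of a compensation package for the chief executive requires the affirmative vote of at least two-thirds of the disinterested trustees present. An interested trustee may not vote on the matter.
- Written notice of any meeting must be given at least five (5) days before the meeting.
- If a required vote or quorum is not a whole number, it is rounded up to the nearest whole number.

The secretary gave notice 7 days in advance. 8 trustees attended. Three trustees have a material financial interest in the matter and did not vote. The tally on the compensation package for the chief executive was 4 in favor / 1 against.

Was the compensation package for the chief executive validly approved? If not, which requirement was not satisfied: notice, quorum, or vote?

Notice: 7 days given; 5 required (7 ≥ 5). Satisfied.
Quorum: 8 present (interested trustees count toward quorum); quorum is 10. Not satisfied.
Vote: the compensation package for the chief executive requires two-thirds of the disinterested trustees present (8 − 3 = 5). 2/3 of 5 = 3.33, rounded up to 4, so 4 affirmative votes are needed; 4 voted in favor. Satisfied. (Moot — without a quorum no business can be validly transacted.)

Invalid — quorum requirement not satisfied.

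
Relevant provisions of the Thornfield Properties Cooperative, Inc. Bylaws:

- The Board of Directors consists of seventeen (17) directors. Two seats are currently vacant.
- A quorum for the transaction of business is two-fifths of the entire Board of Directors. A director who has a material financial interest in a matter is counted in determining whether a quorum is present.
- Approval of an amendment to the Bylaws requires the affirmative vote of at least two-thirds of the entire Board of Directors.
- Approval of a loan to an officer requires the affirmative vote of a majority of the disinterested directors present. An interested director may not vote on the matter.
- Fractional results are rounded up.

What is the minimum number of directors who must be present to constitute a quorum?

7

2/5 of 17 = 6.80, rounded up to 7.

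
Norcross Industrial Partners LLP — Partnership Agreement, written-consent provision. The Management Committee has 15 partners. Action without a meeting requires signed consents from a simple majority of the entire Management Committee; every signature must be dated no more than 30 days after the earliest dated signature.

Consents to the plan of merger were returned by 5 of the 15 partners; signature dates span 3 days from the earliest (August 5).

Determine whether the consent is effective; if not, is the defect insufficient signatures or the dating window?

Signatures required: a simple majority of 15 — a majority of 15 is 8, so 8 needed; 5 signed. Insufficient.
Dating window: the latest signature is 3 days after the earliest; the limit is 30 days. Within the window.

Not effective — insufficient signatures.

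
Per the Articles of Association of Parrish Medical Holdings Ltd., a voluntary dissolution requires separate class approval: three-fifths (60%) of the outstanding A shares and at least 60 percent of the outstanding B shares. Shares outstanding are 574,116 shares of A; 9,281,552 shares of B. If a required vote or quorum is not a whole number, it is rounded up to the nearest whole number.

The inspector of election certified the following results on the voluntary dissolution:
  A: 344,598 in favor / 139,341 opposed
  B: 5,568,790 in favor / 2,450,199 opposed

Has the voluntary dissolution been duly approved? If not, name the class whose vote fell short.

A: 3/5 of 574116 = 344469.60, rounded up to 344470; 344,470 required, 344,598 in favor — approved.
B: 3/5 of 9281552 = 5568931.20, rounded up to 5568932; 5,568,932 required, 5,568,790 in favor — not approved.

Not approved — the B shares did not give the required vote.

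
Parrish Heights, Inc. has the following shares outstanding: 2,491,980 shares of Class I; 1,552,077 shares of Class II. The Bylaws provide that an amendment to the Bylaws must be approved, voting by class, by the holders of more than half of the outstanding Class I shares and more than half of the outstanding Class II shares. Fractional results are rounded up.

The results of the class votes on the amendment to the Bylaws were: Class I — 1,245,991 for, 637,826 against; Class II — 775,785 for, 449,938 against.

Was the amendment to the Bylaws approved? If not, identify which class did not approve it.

Class I: a majority of 2491980 is 1245991; 1,245,991 required, 1,245,991 in favor — approved.
Class II: a majority of 1552077 is 776039; 776,039 required, 775,785 in favor — not approved.

Not approved — the Class II shares did not give the required vote.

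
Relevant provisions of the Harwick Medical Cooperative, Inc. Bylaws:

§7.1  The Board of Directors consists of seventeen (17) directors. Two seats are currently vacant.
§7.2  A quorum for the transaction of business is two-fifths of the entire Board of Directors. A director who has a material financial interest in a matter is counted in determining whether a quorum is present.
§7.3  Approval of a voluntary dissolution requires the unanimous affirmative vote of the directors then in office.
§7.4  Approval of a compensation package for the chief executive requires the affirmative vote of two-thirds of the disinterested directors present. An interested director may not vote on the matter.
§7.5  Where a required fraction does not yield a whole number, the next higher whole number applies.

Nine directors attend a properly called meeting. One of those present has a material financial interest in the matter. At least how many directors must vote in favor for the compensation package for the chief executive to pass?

6

The compensation package for the chief executive requires two-thirds of the disinterested directors present (9 − 1 = 8).
2/3 of 8 = 5.33, rounded up to 6.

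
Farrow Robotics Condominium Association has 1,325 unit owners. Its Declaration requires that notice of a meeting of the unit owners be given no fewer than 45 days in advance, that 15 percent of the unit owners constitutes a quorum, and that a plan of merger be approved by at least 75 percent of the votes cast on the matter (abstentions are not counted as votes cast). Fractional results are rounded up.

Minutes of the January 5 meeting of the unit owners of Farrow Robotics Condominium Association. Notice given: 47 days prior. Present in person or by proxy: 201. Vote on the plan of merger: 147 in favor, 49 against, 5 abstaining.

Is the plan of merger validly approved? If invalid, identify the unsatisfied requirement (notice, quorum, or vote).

Notice: 47 days given; 45 required. Satisfied.
Quorum: 15% of 1,325 = 198.75, rounded up to 199; 201 present. Satisfied.
Vote: requires three-fourths of the votes cast (201 − 5 abstaining = 196); 3/4 of 196 = 147, so 147 needed; 147 in favor. Satisfied.

Valid — all requirements satisfied.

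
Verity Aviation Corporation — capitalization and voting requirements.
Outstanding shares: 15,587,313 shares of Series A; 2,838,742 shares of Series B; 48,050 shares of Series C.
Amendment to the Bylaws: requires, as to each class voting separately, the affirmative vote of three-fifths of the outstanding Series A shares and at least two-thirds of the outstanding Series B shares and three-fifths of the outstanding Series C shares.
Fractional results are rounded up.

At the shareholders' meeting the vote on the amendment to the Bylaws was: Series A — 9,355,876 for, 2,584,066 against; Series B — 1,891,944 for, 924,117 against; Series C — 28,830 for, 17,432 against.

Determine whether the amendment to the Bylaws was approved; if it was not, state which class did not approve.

Not approved — the Series B shares did not give the required vote.

Series A: 3/5 of 15587313 = 9352387.80, rounded up to 9352388; 9,352,388 required, 9,355,876 in favor — approved.
Series B: 2/3 of 2838742 = 1892494.67, rounded up to 1892495; 1,892,495 required, 1,891,944 in favor — not approved.
Series C: 3/5 of 48050 = 28830; 28,830 required, 28,830 in favor — approved.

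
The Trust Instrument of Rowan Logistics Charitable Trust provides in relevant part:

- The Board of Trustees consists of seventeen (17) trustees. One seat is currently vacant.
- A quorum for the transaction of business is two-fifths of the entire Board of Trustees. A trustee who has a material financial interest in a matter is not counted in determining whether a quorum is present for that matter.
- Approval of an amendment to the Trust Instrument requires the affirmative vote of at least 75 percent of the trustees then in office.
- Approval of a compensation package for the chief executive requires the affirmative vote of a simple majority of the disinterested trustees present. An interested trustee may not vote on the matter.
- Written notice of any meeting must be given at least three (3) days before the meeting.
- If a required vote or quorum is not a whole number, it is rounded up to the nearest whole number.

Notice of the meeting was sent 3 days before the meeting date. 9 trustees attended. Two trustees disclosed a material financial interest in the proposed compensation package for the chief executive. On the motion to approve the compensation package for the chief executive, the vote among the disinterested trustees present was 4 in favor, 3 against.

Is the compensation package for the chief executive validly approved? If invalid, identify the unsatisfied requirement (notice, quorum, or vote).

Notice: 3 days given; 3 required (3 ≥ 3). Satisfied.
Quorum: 9 present, but the 2 interested trustees do not count, leaving 7. Quorum is 7. Satisfied.
Vote: the compensation package for the chief executive requires a majority of the disinterested trustees present (9 − 2 = 7). A majority of 7 is 4, so 4 affirmative votes are needed; 4 voted in favor. Satisfied.

Valid — all requirements satisfied.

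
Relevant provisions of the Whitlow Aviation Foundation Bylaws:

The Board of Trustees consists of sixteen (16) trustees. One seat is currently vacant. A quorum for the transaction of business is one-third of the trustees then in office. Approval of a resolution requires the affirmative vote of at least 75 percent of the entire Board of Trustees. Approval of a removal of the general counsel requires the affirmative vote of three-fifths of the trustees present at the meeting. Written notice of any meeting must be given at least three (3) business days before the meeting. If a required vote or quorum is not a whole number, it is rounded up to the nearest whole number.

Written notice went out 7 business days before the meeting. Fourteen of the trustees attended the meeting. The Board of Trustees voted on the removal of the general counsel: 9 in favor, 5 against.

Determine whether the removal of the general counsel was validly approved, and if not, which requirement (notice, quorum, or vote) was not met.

Notice: 7 business days given; 3 required (7 ≥ 3). Satisfied.
Quorum: 14 present; quorum is 5. Satisfied.
Vote: the removal of the general counsel requires three-fifths of the trustees present (14). 3/5 of 14 = 8.40, rounded up to 9, so 9 affirmative votes are needed; 9 voted in favor. Satisfied.

Valid — all requirements satisfied.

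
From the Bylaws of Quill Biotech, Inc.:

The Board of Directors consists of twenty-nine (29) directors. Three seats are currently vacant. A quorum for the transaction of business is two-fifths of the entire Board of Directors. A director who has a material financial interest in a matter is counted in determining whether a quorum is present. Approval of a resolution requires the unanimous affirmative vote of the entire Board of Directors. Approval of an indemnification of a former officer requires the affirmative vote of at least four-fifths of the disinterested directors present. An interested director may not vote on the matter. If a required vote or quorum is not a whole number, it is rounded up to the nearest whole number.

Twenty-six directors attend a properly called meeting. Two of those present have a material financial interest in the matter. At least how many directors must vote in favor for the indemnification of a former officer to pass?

20

The indemnification of a former officer requires four-fifths of the disinterested directors present (26 − 2 = 24).
4/5 of 24 = 19.20, rounded up to 20.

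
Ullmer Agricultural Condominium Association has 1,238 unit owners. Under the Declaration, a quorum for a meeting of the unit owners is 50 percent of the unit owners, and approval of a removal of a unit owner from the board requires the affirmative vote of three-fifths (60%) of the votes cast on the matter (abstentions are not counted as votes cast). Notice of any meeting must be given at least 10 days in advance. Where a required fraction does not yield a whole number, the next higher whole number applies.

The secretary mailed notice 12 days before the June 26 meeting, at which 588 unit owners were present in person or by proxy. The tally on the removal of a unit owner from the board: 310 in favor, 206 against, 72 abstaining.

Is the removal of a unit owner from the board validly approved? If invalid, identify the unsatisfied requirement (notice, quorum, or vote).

Invalid — quorum requirement not satisfied.

Notice: 12 days given; 10 required. Satisfied.
Quorum: 50% of 1,238 = 619; 588 present. Not satisfied.
Vote: requires three-fifths of the votes cast (588 − 72 abstaining = 516); 3/5 of 516 = 309.60, rounded up to 310, so 310 needed; 310 in favor. Satisfied.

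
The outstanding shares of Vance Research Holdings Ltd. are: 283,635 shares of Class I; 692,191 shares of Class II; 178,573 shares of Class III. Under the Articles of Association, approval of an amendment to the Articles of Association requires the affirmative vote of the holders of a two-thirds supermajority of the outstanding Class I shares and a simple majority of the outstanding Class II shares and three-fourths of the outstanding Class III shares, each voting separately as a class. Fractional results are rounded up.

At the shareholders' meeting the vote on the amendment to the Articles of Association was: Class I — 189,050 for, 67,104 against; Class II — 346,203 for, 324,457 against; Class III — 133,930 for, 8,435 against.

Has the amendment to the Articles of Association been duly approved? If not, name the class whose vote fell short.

Not approved — the Class I shares did not give the required vote.

Class I: 2/3 of 283635 = 189090; 189,090 required, 189,050 in favor — not approved.
Class II: a majority of 692191 is 346096; 346,096 required, 346,203 in favor — approved.
Class III: 3/4 of 178573 = 133929.75, rounded up to 133930; 133,930 required, 133,930 in favor — approved.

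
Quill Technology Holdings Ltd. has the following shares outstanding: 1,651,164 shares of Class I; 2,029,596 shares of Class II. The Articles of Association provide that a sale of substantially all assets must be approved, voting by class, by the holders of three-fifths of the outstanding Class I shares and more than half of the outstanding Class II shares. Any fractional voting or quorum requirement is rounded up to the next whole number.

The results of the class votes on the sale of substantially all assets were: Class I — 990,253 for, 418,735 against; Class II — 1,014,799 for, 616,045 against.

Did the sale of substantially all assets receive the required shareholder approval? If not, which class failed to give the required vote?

Not approved — the Class I shares did not give the required vote.

Class I: 3/5 of 1651164 = 990698.40, rounded up to 990699; 990,699 required, 990,253 in favor — not approved.
Class II: a majority of 2029596 is 1014799; 1,014,799 required, 1,014,799 in favor — approved.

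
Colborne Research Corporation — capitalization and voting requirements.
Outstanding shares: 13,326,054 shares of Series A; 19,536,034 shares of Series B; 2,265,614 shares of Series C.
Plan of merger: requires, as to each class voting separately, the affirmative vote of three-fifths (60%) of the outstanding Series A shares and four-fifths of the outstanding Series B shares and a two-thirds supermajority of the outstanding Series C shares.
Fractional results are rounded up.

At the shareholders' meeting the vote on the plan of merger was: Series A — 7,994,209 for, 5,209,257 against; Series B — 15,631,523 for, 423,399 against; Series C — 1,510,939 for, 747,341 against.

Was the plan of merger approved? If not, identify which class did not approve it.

Not approved — the Series A shares did not give the required vote.

Series A: 3/5 of 13326054 = 7995632.40, rounded up to 7995633; 7,995,633 required, 7,994,209 in favor — not approved.
Series B: 4/5 of 19536034 = 15628827.20, rounded up to 15628828; 15,628,828 required, 15,631,523 in favor — approved.
Series C: 2/3 of 2265614 = 1510409.33, rounded up to 1510410; 1,510,410 required, 1,510,939 in favor — approved.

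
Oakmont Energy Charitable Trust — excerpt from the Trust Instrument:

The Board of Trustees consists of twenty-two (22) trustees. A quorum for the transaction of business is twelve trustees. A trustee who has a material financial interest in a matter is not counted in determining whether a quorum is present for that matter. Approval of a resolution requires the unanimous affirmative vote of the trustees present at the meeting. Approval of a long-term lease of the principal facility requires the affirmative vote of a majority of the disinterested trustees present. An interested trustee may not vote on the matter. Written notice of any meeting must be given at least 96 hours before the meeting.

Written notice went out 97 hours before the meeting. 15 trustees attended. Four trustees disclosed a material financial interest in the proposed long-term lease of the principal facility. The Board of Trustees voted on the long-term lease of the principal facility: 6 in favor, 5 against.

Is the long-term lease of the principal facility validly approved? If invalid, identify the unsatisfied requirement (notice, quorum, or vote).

Invalid — quorum requirement not satisfied.

Notice: 97 hours given; 96 required (97 ≥ 96). Satisfied.
Quorum: 15 present, but the 4 interested trustees do not count, leaving 11. Quorum is 12. Not satisfied.
Vote: the long-term lease of the principal facility requires a majority of the disinterested trustees present (15 − 4 = 11). A majority of 11 is 6, so 6 affirmative votes are needed; 6 voted in favor. Satisfied. (Moot — without a quorum no business can be validly transacted.)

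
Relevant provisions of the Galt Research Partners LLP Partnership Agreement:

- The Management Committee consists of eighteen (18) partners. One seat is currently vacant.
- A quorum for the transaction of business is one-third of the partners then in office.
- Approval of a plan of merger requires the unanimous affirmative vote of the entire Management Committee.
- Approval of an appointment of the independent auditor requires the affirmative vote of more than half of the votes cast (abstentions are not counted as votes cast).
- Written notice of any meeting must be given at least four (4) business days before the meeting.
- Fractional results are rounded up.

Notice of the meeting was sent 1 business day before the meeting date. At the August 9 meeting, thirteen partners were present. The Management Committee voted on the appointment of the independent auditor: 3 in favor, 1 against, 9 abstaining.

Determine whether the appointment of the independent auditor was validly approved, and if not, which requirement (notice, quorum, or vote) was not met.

Notice: 1 business day given; 4 required (1 < 4). Not satisfied.
Quorum: 13 present; quorum is 6. Satisfied.
Vote: the appointment of the independent auditor requires a majority of the votes cast (13 present − 9 abstaining = 4). A majority of 4 is 3, so 3 affirmative votes are needed; 3 voted in favor. Satisfied.

Invalid — notice requirement not satisfied.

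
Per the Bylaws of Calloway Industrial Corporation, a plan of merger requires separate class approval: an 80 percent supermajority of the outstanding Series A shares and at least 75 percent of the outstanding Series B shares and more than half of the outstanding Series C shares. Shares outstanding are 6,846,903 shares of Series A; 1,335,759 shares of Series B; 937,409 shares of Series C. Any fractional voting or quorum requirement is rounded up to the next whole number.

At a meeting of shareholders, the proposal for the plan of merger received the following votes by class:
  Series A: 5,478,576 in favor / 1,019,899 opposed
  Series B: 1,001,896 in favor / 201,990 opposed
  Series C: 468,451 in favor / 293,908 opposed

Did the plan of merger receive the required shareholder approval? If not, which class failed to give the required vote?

Not approved — the Series C shares did not give the required vote.

Series A: 4/5 of 6846903 = 5477522.40, rounded up to 5477523; 5,477,523 required, 5,478,576 in favor — approved.
Series B: 3/4 of 1335759 = 1001819.25, rounded up to 1001820; 1,001,820 required, 1,001,896 in favor — approved.
Series C: a majority of 937409 is 468705; 468,705 required, 468,451 in favor — not approved.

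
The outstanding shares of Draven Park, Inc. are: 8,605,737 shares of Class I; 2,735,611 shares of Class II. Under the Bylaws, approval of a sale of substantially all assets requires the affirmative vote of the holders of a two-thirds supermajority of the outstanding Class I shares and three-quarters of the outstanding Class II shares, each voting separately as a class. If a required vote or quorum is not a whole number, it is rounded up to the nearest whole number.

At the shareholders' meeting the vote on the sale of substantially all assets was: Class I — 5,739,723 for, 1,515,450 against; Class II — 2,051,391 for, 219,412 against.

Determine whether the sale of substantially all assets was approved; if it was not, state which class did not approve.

Not approved — the Class II shares did not give the required vote.

Class I: 2/3 of 8605737 = 5737158; 5,737,158 required, 5,739,723 in favor — approved.
Class II: 3/4 of 2735611 = 2051708.25, rounded up to 2051709; 2,051,709 required, 2,051,391 in favor — not approved.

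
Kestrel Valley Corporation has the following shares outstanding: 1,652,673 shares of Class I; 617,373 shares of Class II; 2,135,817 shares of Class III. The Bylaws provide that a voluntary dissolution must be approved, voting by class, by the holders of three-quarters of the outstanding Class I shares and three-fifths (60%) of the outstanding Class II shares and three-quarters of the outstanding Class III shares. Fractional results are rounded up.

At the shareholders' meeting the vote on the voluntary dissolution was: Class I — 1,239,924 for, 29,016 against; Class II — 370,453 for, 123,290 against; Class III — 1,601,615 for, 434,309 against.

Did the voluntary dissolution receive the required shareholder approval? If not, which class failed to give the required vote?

Not approved — the Class III shares did not give the required vote.

Class I: 3/4 of 1652673 = 1239504.75, rounded up to 1239505; 1,239,505 required, 1,239,924 in favor — approved.
Class II: 3/5 of 617373 = 370423.80, rounded up to 370424; 370,424 required, 370,453 in favor — approved.
Class III: 3/4 of 2135817 = 1601862.75, rounded up to 1601863; 1,601,863 required, 1,601,615 in favor — not approved.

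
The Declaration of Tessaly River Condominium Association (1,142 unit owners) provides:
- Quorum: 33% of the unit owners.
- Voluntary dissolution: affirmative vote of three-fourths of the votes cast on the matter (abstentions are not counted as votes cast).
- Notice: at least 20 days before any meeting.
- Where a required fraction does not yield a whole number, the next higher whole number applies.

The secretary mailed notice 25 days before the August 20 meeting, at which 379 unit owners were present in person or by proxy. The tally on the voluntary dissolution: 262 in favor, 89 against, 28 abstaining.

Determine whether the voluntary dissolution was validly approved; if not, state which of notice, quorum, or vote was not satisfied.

Notice: 25 days given; 20 required. Satisfied.
Quorum: 33% of 1,142 = 376.86, rounded up to 377; 379 present. Satisfied.
Vote: requires three-fourths of the votes cast (379 − 28 abstaining = 351); 3/4 of 351 = 263.25, rounded up to 264, so 264 needed; 262 in favor. Not satisfied.

Invalid — vote requirement not satisfied.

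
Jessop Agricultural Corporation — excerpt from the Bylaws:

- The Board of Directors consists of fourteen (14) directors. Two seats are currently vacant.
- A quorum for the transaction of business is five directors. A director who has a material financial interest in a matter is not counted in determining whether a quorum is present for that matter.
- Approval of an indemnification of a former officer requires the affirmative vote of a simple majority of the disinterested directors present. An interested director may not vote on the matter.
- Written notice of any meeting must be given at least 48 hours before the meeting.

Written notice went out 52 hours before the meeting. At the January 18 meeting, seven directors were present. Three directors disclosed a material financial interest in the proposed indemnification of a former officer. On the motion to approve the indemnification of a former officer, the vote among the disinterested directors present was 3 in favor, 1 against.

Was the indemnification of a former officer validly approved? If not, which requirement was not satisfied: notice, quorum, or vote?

Invalid — quorum requirement not satisfied.

Notice: 52 hours given; 48 required (52 ≥ 48). Satisfied.
Quorum: 7 present, but the 3 interested directors do not count, leaving 4. Quorum is 5. Not satisfied.
Vote: the indemnification of a former officer requires a majority of the disinterested directors present (7 − 3 = 4). A majority of 4 is 3, so 3 affirmative votes are needed; 3 voted in favor. Satisfied. (Moot — without a quorum no business can be validly transacted.)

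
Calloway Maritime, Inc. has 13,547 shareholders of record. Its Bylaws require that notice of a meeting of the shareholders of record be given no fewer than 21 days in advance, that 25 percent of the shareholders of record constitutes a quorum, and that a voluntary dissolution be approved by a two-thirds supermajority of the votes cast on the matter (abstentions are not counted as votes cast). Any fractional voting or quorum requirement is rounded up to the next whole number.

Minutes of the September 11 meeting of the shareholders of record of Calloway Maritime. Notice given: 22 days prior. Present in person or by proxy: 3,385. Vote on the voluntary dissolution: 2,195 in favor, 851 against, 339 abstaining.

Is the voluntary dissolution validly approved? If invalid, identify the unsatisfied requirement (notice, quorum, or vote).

Notice: 22 days given; 21 required. Satisfied.
Quorum: 25% of 13,547 = 3,386.75, rounded up to 3,387; 3,385 present. Not satisfied.
Vote: requires two-thirds of the votes cast (3,385 − 339 abstaining = 3,046); 2/3 of 3046 = 2030.67, rounded up to 2031, so 2,031 needed; 2,195 in favor. Satisfied.

Invalid — quorum requirement not satisfied.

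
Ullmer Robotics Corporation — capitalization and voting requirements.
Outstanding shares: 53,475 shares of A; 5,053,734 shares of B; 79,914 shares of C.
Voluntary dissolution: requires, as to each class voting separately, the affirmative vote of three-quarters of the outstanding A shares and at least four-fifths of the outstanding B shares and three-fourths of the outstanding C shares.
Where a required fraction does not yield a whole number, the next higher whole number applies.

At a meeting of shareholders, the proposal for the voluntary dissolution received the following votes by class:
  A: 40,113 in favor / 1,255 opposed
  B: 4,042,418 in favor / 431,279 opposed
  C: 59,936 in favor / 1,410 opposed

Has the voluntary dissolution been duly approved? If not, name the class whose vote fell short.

A: 3/4 of 53475 = 40106.25, rounded up to 40107; 40,107 required, 40,113 in favor — approved.
B: 4/5 of 5053734 = 4042987.20, rounded up to 4042988; 4,042,988 required, 4,042,418 in favor — not approved.
C: 3/4 of 79914 = 59935.50, rounded up to 59936; 59,936 required, 59,936 in favor — approved.

Not approved — the B shares did not give the required vote.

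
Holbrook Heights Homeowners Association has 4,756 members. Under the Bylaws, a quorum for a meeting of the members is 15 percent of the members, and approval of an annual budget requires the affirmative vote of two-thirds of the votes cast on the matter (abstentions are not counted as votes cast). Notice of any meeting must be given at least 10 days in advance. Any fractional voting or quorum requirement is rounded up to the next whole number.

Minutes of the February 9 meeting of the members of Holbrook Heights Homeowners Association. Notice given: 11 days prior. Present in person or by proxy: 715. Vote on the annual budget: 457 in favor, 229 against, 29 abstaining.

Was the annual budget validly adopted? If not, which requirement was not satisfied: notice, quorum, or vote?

Notice: 11 days given; 10 required. Satisfied.
Quorum: 15% of 4,756 = 713.40, rounded up to 714; 715 present. Satisfied.
Vote: requires two-thirds of the votes cast (715 − 29 abstaining = 686); 2/3 of 686 = 457.33, rounded up to 458, so 458 needed; 457 in favor. Not satisfied.

Invalid — vote requirement not satisfied.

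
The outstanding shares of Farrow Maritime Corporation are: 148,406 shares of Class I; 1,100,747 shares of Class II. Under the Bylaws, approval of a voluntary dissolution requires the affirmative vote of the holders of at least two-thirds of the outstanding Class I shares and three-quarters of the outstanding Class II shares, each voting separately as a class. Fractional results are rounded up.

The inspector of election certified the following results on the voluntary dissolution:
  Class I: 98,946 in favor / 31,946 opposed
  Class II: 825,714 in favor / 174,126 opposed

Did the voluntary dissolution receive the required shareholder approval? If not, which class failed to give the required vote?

Class I: 2/3 of 148406 = 98937.33, rounded up to 98938; 98,938 required, 98,946 in favor — approved.
Class II: 3/4 of 1100747 = 825560.25, rounded up to 825561; 825,561 required, 825,714 in favor — approved.

Approved — every class gave the required vote.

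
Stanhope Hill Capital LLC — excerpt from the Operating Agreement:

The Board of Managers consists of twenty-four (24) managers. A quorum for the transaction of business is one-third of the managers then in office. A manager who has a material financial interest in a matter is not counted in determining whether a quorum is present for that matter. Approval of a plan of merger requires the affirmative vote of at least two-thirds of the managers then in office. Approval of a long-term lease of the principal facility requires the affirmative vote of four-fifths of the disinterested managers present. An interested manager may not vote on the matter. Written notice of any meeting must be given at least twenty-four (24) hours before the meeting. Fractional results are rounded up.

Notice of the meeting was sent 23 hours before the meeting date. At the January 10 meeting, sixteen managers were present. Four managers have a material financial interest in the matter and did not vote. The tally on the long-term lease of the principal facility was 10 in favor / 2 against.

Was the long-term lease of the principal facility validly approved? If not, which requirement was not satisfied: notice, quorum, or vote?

Notice: 23 hours given; 24 required (23 < 24). Not satisfied.
Quorum: 16 present, but the 4 interested managers do not count, leaving 12. Quorum is 8. Satisfied.
Vote: the long-term lease of the principal facility requires four-fifths of the disinterested managers present (16 − 4 = 12). 4/5 of 12 = 9.60, rounded up to 10, so 10 affirmative votes are needed; 10 voted in favor. Satisfied.

Invalid — notice requirement not satisfied.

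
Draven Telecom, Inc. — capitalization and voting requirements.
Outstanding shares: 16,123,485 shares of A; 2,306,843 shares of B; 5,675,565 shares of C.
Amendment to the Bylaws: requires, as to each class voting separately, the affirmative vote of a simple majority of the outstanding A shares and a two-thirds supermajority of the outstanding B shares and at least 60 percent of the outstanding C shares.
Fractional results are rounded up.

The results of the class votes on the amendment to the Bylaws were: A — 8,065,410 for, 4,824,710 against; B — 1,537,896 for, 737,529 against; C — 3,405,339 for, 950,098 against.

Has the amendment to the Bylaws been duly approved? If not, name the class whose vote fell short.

A: a majority of 16123485 is 8061743; 8,061,743 required, 8,065,410 in favor — approved.
B: 2/3 of 2306843 = 1537895.33, rounded up to 1537896; 1,537,896 required, 1,537,896 in favor — approved.
C: 3/5 of 5675565 = 3405339; 3,405,339 required, 3,405,339 in favor — approved.

Approved — every class gave the required vote.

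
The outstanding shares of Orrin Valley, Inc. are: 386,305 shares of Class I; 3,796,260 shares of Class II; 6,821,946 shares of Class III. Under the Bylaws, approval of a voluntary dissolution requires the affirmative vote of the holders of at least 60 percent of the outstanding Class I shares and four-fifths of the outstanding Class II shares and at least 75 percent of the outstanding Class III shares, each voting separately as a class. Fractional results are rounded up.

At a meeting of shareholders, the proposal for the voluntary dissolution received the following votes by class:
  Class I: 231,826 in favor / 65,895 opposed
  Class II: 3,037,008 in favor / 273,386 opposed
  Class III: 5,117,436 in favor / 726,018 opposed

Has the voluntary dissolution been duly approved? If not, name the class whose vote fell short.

Class I: 3/5 of 386305 = 231783; 231,783 required, 231,826 in favor — approved.
Class II: 4/5 of 3796260 = 3037008; 3,037,008 required, 3,037,008 in favor — approved.
Class III: 3/4 of 6821946 = 5116459.50, rounded up to 5116460; 5,116,460 required, 5,117,436 in favor — approved.

Approved — every class gave the required vote.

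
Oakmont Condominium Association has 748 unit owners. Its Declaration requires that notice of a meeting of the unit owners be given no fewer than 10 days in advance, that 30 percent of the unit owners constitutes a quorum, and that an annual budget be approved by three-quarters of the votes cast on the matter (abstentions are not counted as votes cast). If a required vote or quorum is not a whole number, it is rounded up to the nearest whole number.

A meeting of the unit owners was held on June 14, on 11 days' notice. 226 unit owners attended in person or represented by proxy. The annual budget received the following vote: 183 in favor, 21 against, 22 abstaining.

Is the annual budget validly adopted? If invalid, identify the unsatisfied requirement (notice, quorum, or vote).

Valid — all requirements satisfied.

Notice: 11 days given; 10 required. Satisfied.
Quorum: 30% of 748 = 224.40, rounded up to 225; 226 present. Satisfied.
Vote: requires three-fourths of the votes cast (226 − 22 abstaining = 204); 3/4 of 204 = 153, so 153 needed; 183 in favor. Satisfied.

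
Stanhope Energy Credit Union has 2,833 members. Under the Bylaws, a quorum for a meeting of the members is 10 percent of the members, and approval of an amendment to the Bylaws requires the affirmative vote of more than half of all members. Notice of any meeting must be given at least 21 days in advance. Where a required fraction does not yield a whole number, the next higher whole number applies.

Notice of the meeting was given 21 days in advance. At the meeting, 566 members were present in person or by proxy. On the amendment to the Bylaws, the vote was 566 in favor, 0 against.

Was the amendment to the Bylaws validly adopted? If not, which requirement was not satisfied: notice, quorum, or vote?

Invalid — vote requirement not satisfied.

Notice: 21 days given; 21 required. Satisfied.
Quorum: 10% of 2,833 = 283.30, rounded up to 284; 566 present. Satisfied.
Vote: requires a majority of all members (2,833); a majority of 2833 is 1417, so 1,417 needed; 566 in favor. Not satisfied.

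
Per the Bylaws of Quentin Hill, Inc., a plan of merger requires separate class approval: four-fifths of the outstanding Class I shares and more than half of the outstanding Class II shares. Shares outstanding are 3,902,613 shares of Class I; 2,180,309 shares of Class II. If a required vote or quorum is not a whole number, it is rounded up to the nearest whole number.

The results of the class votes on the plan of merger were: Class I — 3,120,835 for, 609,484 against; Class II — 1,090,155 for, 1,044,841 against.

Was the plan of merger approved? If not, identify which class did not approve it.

Not approved — the Class I shares did not give the required vote.

Class I: 4/5 of 3902613 = 3122090.40, rounded up to 3122091; 3,122,091 required, 3,120,835 in favor — not approved.
Class II: a majority of 2180309 is 1090155; 1,090,155 required, 1,090,155 in favor — approved.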